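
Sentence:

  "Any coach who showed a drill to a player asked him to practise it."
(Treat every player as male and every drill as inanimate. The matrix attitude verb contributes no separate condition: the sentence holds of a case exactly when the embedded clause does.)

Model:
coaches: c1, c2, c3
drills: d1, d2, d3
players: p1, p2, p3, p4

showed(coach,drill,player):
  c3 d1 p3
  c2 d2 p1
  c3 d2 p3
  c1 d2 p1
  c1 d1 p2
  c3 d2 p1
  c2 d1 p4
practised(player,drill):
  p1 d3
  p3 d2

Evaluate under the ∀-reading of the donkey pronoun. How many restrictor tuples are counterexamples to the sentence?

6

"him" takes "a player" as antecedent and "it" takes "a drill"; both are donkey pronouns co-varying with the restrictor.
Strong reading: for every (c,d,p) with showed(c,d,p), practised(p,d).
Restrictor triples: (c1,d1,p2)→practised(p2,d1) ✗  (c1,d2,p1)→practised(p1,d2) ✗  (c2,d1,p4)→practised(p4,d1) ✗  (c2,d2,p1)→practised(p1,d2) ✗  (c3,d1,p3)→practised(p3,d1) ✗  (c3,d2,p1)→practised(p1,d2) ✗  (c3,d2,p3)→practised(p3,d2) ✓
Counterexamples (restrictor triples failing the scope): 6.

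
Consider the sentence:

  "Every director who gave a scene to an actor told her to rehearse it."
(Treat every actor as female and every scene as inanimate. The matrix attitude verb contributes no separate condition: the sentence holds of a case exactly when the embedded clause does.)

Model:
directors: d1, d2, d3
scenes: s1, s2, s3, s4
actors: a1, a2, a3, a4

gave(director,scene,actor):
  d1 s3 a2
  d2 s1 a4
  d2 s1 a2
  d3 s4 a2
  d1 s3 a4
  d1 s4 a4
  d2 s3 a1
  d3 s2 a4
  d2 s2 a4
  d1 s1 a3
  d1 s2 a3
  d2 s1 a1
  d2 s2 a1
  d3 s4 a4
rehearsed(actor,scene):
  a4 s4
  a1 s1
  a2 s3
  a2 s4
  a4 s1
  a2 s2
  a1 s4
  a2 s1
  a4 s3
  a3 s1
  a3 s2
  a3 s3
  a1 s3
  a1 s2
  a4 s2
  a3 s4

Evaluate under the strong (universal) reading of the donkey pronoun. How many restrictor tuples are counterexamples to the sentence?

0

"her" takes "an actor" as antecedent and "it" takes "a scene"; both are donkey pronouns co-varying with the restrictor.
Strong reading: for every (d,s,a) with gave(d,s,a), rehearsed(a,s).
Restrictor triples: (d1,s1,a3)→rehearsed(a3,s1) ✓  (d1,s2,a3)→rehearsed(a3,s2) ✓  (d1,s3,a2)→rehearsed(a2,s3) ✓  (d1,s3,a4)→rehearsed(a4,s3) ✓  (d1,s4,a4)→rehearsed(a4,s4) ✓  (d2,s1,a1)→rehearsed(a1,s1) ✓  (d2,s1,a2)→rehearsed(a2,s1) ✓  (d2,s1,a4)→rehearsed(a4,s1) ✓  (d2,s2,a1)→rehearsed(a1,s2) ✓  (d2,s2,a4)→rehearsed(a4,s2) ✓  (d2,s3,a1)→rehearsed(a1,s3) ✓  (d3,s2,a4)→rehearsed(a4,s2) ✓  (d3,s4,a2)→rehearsed(a2,s4) ✓  (d3,s4,a4)→rehearsed(a4,s4) ✓
Counterexamples (restrictor triples failing the scope): 0.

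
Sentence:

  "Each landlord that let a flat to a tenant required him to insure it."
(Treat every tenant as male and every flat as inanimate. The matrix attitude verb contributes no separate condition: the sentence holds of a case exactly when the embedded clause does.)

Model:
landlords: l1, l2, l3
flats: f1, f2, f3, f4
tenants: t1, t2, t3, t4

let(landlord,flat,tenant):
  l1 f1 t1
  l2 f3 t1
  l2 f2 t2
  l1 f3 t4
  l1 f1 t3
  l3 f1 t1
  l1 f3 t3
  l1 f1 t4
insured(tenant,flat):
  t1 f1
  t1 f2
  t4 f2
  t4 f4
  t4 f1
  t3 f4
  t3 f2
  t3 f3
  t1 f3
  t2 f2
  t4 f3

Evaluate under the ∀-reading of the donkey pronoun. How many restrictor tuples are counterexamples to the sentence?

1

"him" takes "a tenant" as antecedent and "it" takes "a flat"; both are donkey pronouns co-varying with the restrictor.
Strong reading: for every (l,f,t) with let(l,f,t), insured(t,f).
Restrictor triples: (l1,f1,t1)→insured(t1,f1) ✓  (l1,f1,t3)→insured(t3,f1) ✗  (l1,f1,t4)→insured(t4,f1) ✓  (l1,f3,t3)→insured(t3,f3) ✓  (l1,f3,t4)→insured(t4,f3) ✓  (l2,f2,t2)→insured(t2,f2) ✓  (l2,f3,t1)→insured(t1,f3) ✓  (l3,f1,t1)→insured(t1,f1) ✓
Counterexamples (restrictor triples failing the scope): 1.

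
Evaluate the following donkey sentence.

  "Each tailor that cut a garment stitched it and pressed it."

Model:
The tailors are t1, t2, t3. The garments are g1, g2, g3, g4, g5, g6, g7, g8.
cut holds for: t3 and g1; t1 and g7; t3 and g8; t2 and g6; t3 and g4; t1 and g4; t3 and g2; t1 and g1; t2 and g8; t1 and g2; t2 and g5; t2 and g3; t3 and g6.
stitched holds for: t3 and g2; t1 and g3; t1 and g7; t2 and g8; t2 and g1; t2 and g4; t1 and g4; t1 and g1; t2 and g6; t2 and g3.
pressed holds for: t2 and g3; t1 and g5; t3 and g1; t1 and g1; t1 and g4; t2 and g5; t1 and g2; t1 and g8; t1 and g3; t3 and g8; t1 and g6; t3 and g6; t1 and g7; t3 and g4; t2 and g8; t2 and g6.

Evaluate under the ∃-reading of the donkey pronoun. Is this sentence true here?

"it" takes "a garment" as antecedent — a donkey pronoun bound across the clause boundary.
Weak reading: every tailor t with some cut-garment has at least one cut-garment g such that stitched(t,g) ∧ pressed(t,g).
Per tailor: t1:✓  t2:✓  t3:✗
t3 has no witness among its cut-garments.

False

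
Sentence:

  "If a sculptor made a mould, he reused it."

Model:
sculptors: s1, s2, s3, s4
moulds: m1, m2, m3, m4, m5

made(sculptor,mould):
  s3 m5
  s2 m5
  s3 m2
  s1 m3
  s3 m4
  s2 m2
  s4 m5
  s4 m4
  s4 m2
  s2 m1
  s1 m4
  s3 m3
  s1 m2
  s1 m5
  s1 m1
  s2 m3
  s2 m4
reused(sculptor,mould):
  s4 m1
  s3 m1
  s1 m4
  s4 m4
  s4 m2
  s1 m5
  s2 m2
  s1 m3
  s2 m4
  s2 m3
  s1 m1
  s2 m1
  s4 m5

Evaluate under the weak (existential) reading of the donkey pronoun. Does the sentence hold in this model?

False

"it" takes "a mould" as antecedent — a donkey pronoun bound across the clause boundary.
Weak reading: every sculptor s with some made-mould has at least one made-mould m such that reused(s,m).
Per sculptor: s1:✓  s2:✓  s3:✗  s4:✓
s3 has no witness among its made-moulds.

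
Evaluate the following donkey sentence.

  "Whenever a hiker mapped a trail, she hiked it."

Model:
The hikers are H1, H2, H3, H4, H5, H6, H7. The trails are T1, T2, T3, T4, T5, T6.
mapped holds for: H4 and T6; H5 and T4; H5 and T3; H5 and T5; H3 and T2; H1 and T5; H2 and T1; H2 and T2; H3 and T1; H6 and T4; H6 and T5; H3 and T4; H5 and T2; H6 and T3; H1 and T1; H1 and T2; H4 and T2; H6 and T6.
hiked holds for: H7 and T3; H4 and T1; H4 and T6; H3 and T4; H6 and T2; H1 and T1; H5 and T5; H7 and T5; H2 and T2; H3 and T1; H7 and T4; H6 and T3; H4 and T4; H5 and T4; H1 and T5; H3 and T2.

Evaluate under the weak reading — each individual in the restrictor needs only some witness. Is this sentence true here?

True

"it" takes "a trail" as antecedent — a donkey pronoun bound across the clause boundary.
Weak reading: every hiker h with some mapped-trail has at least one mapped-trail t such that hiked(h,t).
Per hiker: H1:✓  H2:✓  H3:✓  H4:✓  H5:✓  H6:✓
Every hiker in the restrictor has a witness.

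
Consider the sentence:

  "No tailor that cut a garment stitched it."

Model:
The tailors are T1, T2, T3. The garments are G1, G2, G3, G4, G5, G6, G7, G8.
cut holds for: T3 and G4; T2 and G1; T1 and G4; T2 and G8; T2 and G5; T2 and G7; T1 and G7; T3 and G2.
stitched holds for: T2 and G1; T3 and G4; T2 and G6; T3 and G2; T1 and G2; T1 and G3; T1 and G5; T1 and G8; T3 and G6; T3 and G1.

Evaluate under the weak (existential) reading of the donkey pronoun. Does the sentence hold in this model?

"it" takes "a garment" as antecedent — a donkey pronoun bound across the clause boundary.
Truth condition: for no (t,g) with cut(t,g) does stitched(t,g) hold.
Restrictor pairs — does the scope hold? (T1,G4):fails  (T1,G7):fails  (T2,G1):holds  (T2,G5):fails  (T2,G7):fails  (T2,G8):fails  (T3,G2):holds  (T3,G4):holds
Scope holds for 3 pair(s), so the sentence is false.

False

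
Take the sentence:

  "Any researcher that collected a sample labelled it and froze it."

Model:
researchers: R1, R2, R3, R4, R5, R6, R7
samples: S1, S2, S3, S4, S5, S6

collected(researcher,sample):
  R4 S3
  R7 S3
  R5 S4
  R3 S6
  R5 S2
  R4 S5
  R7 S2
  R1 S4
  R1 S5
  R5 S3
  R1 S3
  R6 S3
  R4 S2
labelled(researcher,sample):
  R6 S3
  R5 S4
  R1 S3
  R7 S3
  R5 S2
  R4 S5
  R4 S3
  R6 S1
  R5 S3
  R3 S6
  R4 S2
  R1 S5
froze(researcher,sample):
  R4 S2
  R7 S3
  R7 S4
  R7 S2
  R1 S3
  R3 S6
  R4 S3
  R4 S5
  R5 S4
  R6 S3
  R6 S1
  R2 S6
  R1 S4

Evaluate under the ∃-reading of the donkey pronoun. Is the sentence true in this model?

"it" takes "a sample" as antecedent — a donkey pronoun bound across the clause boundary.
Weak reading: every researcher r with some collected-sample has at least one collected-sample s such that labelled(r,s) ∧ froze(r,s).
Per researcher: R1:✓  R3:✓  R4:✓  R5:✓  R6:✓  R7:✓
Every researcher in the restrictor has a witness.

True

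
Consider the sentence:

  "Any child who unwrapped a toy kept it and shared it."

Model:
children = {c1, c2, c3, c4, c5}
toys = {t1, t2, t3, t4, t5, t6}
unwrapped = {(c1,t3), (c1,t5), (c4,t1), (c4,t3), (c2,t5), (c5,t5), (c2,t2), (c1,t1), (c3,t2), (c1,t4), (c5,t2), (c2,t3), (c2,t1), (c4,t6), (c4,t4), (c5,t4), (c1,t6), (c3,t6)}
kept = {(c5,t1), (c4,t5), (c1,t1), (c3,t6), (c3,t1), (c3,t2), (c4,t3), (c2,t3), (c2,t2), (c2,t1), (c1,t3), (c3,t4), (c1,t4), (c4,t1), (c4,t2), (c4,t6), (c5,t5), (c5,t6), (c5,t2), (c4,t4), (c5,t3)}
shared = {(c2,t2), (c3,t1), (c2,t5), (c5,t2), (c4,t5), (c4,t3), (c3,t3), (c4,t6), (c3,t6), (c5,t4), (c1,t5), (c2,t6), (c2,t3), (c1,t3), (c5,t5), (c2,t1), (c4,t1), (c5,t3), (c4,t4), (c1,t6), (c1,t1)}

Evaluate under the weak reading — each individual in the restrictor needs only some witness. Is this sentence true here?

"it" takes "a toy" as antecedent — a donkey pronoun bound across the clause boundary.
Weak reading: every child c with some unwrapped-toy has at least one unwrapped-toy t such that kept(c,t) ∧ shared(c,t).
Per child: c1:✓  c2:✓  c3:✓  c4:✓  c5:✓
Every child in the restrictor has a witness.

True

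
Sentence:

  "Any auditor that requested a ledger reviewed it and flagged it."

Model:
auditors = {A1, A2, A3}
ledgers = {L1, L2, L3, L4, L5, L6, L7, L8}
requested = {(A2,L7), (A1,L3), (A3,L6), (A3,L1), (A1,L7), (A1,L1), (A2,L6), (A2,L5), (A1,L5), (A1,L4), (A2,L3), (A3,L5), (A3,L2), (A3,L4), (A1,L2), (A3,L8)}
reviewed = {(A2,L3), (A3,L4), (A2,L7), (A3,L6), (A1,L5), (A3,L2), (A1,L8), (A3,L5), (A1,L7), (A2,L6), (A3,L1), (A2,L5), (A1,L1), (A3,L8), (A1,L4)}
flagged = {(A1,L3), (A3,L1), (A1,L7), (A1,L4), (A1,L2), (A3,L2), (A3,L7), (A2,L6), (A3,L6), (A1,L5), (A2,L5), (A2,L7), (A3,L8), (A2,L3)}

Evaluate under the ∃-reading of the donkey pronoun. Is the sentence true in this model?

True

"it" takes "a ledger" as antecedent — a donkey pronoun bound across the clause boundary.
Weak reading: every auditor a with some requested-ledger has at least one requested-ledger l such that reviewed(a,l) ∧ flagged(a,l).
Per auditor: A1:✓  A2:✓  A3:✓
Every auditor in the restrictor has a witness.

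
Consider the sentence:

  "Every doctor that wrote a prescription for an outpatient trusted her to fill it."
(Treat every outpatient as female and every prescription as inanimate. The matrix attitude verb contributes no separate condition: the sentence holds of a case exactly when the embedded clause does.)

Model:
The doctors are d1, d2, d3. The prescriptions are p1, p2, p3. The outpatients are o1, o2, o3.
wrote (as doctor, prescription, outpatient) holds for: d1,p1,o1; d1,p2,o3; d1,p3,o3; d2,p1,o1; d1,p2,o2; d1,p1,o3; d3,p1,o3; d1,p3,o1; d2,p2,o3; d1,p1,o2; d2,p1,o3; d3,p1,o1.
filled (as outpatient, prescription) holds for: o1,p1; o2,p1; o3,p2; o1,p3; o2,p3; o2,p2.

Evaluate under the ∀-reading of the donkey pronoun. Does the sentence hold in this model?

False

"her" takes "an outpatient" as antecedent and "it" takes "a prescription"; both are donkey pronouns co-varying with the restrictor.
Strong reading: for every (d,p,o) with wrote(d,p,o), filled(o,p).
Restrictor triples: (d1,p1,o1)→filled(o1,p1) ✓  (d1,p1,o2)→filled(o2,p1) ✓  (d1,p1,o3)→filled(o3,p1) ✗  (d1,p2,o2)→filled(o2,p2) ✓  (d1,p2,o3)→filled(o3,p2) ✓  (d1,p3,o1)→filled(o1,p3) ✓  (d1,p3,o3)→filled(o3,p3) ✗  (d2,p1,o1)→filled(o1,p1) ✓  (d2,p1,o3)→filled(o3,p1) ✗  (d2,p2,o3)→filled(o3,p2) ✓  (d3,p1,o1)→filled(o1,p1) ✓  (d3,p1,o3)→filled(o3,p1) ✗
Counterexample: (d1,p1,o3) — filled(o3,p1) does not hold.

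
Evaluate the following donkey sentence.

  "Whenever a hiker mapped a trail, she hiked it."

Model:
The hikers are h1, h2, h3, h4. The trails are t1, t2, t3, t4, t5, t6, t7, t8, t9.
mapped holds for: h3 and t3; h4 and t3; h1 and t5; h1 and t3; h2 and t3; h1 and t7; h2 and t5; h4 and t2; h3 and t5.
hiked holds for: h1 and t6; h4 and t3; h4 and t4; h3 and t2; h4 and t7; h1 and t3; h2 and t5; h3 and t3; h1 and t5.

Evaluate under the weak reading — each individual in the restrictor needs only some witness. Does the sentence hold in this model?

"it" takes "a trail" as antecedent — a donkey pronoun bound across the clause boundary.
Weak reading: every hiker h with some mapped-trail has at least one mapped-trail t such that hiked(h,t).
Per hiker: h1:✓  h2:✓  h3:✓  h4:✓
Every hiker in the restrictor has a witness.

True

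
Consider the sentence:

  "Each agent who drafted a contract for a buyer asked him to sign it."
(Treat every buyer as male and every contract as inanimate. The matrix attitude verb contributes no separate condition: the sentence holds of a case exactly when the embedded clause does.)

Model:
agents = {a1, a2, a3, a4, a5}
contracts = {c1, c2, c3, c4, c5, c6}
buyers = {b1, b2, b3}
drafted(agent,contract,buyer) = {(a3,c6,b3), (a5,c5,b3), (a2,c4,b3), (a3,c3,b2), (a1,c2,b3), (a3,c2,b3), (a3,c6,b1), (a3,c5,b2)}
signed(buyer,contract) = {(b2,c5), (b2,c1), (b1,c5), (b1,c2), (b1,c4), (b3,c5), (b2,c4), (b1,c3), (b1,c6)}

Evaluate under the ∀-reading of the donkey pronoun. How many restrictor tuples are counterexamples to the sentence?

"him" takes "a buyer" as antecedent and "it" takes "a contract"; both are donkey pronouns co-varying with the restrictor.
Strong reading: for every (a,c,b) with drafted(a,c,b), signed(b,c).
Restrictor triples: (a1,c2,b3)→signed(b3,c2) ✗  (a2,c4,b3)→signed(b3,c4) ✗  (a3,c2,b3)→signed(b3,c2) ✗  (a3,c3,b2)→signed(b2,c3) ✗  (a3,c5,b2)→signed(b2,c5) ✓  (a3,c6,b1)→signed(b1,c6) ✓  (a3,c6,b3)→signed(b3,c6) ✗  (a5,c5,b3)→signed(b3,c5) ✓
Counterexamples (restrictor triples failing the scope): 5.

5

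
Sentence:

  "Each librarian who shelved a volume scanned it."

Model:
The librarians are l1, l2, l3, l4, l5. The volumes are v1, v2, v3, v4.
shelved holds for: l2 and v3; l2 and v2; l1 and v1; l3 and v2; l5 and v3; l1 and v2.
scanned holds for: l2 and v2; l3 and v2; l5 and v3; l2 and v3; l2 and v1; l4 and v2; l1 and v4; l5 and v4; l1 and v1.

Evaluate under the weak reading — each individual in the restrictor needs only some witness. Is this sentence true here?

True

"it" takes "a volume" as antecedent — a donkey pronoun bound across the clause boundary.
Weak reading: every librarian l with some shelved-volume has at least one shelved-volume v such that scanned(l,v).
Per librarian: l1:✓  l2:✓  l3:✓  l5:✓
Every librarian in the restrictor has a witness.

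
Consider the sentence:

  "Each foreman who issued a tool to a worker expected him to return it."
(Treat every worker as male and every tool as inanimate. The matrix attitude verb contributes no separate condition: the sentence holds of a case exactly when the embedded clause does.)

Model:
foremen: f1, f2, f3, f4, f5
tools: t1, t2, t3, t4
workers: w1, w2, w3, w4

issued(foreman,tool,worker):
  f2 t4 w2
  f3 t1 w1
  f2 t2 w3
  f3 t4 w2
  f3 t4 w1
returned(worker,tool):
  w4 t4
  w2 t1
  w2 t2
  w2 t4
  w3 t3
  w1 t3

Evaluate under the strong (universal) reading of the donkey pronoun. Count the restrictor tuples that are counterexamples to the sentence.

3

"him" takes "a worker" as antecedent and "it" takes "a tool"; both are donkey pronouns co-varying with the restrictor.
Strong reading: for every (f,t,w) with issued(f,t,w), returned(w,t).
Restrictor triples: (f2,t2,w3)→returned(w3,t2) ✗  (f2,t4,w2)→returned(w2,t4) ✓  (f3,t1,w1)→returned(w1,t1) ✗  (f3,t4,w1)→returned(w1,t4) ✗  (f3,t4,w2)→returned(w2,t4) ✓
Counterexamples (restrictor triples failing the scope): 3.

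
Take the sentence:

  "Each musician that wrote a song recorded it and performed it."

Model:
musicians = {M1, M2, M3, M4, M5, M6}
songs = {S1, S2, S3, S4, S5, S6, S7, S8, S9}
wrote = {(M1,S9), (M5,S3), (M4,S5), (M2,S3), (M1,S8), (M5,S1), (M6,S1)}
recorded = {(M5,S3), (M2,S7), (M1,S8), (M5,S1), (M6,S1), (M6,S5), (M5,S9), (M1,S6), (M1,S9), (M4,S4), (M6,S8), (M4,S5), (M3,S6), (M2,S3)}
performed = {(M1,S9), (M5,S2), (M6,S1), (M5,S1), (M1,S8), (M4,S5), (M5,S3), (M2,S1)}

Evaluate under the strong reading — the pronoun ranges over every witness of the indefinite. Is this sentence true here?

"it" takes "a song" as antecedent — a donkey pronoun bound across the clause boundary.
Strong reading: for every (m,s) with wrote(m,s), recorded(m,s) ∧ performed(m,s).
Restrictor pairs: (M1,S8) ✓  (M1,S9) ✓  (M2,S3) ✗  (M4,S5) ✓  (M5,S1) ✓  (M5,S3) ✓  (M6,S1) ✓
Counterexample: (M2,S3) is in wrote but fails the scope.

False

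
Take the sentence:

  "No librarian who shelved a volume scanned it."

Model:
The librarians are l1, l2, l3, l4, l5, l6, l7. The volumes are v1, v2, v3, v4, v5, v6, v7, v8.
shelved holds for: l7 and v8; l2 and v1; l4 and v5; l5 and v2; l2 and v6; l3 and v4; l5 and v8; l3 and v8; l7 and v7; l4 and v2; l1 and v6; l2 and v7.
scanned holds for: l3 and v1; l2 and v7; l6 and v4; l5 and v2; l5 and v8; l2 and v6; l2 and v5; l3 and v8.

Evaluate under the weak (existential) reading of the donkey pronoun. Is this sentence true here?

"it" takes "a volume" as antecedent — a donkey pronoun bound across the clause boundary.
Truth condition: for no (l,v) with shelved(l,v) does scanned(l,v) hold.
Restrictor pairs — does the scope hold? (l1,v6):fails  (l2,v1):fails  (l2,v6):holds  (l2,v7):holds  (l3,v4):fails  (l3,v8):holds  (l4,v2):fails  (l4,v5):fails  (l5,v2):holds  (l5,v8):holds  (l7,v7):fails  (l7,v8):fails
Scope holds for 5 pair(s), so the sentence is false.

False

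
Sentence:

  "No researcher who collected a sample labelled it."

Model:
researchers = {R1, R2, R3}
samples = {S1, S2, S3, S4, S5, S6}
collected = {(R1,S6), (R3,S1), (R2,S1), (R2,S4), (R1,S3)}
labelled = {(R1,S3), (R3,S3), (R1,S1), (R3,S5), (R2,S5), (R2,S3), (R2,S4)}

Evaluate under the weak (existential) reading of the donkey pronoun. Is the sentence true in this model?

False

"it" takes "a sample" as antecedent — a donkey pronoun bound across the clause boundary.
Truth condition: for no (r,s) with collected(r,s) does labelled(r,s) hold.
Restrictor pairs — does the scope hold? (R1,S3):holds  (R1,S6):fails  (R2,S1):fails  (R2,S4):holds  (R3,S1):fails
Scope holds for 2 pair(s), so the sentence is false.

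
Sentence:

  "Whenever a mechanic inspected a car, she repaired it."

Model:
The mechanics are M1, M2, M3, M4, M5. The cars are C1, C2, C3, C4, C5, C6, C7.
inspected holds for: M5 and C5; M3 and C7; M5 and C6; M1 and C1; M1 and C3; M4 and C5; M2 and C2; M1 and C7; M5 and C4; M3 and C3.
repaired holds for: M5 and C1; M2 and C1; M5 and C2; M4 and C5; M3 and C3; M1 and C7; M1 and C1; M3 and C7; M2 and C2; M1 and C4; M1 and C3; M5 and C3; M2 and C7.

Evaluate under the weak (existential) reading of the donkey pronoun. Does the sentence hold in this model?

False

"it" takes "a car" as antecedent — a donkey pronoun bound across the clause boundary.
Weak reading: every mechanic m with some inspected-car has at least one inspected-car c such that repaired(m,c).
Per mechanic: M1:✓  M2:✓  M3:✓  M4:✓  M5:✗
M5 has no witness among its inspected-cars.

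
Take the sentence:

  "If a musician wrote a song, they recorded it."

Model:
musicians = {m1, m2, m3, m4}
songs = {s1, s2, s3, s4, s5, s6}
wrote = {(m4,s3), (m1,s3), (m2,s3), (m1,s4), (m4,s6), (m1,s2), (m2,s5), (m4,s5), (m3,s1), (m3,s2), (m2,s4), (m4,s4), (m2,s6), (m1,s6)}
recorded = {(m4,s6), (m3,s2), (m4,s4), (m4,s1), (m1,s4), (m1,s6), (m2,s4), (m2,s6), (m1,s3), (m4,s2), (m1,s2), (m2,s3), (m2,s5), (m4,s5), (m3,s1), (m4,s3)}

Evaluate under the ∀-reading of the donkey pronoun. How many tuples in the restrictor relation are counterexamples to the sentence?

0

"it" takes "a song" as antecedent — a donkey pronoun bound across the clause boundary.
Strong reading: for every (m,s) with wrote(m,s), recorded(m,s).
Restrictor pairs: (m1,s2) ✓  (m1,s3) ✓  (m1,s4) ✓  (m1,s6) ✓  (m2,s3) ✓  (m2,s4) ✓  (m2,s5) ✓  (m2,s6) ✓  (m3,s1) ✓  (m3,s2) ✓  (m4,s3) ✓  (m4,s4) ✓  (m4,s5) ✓  (m4,s6) ✓
Counterexamples (restrictor pairs failing the scope): 0.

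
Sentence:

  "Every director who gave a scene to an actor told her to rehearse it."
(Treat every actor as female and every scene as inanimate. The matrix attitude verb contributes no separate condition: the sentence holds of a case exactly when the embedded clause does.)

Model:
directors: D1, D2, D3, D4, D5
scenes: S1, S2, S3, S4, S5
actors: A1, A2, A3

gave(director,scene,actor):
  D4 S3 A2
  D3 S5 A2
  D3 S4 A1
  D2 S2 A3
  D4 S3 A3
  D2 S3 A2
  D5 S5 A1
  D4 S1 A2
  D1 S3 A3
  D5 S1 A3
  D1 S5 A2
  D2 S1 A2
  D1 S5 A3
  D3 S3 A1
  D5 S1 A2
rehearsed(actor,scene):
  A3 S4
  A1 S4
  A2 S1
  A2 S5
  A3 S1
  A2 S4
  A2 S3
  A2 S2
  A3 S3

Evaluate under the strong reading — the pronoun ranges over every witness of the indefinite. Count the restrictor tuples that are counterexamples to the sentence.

4

"her" takes "an actor" as antecedent and "it" takes "a scene"; both are donkey pronouns co-varying with the restrictor.
Strong reading: for every (d,s,a) with gave(d,s,a), rehearsed(a,s).
Restrictor triples: (D1,S3,A3)→rehearsed(A3,S3) ✓  (D1,S5,A2)→rehearsed(A2,S5) ✓  (D1,S5,A3)→rehearsed(A3,S5) ✗  (D2,S1,A2)→rehearsed(A2,S1) ✓  (D2,S2,A3)→rehearsed(A3,S2) ✗  (D2,S3,A2)→rehearsed(A2,S3) ✓  (D3,S3,A1)→rehearsed(A1,S3) ✗  (D3,S4,A1)→rehearsed(A1,S4) ✓  (D3,S5,A2)→rehearsed(A2,S5) ✓  (D4,S1,A2)→rehearsed(A2,S1) ✓  (D4,S3,A2)→rehearsed(A2,S3) ✓  (D4,S3,A3)→rehearsed(A3,S3) ✓  (D5,S1,A2)→rehearsed(A2,S1) ✓  (D5,S1,A3)→rehearsed(A3,S1) ✓  (D5,S5,A1)→rehearsed(A1,S5) ✗
Counterexamples (restrictor triples failing the scope): 4.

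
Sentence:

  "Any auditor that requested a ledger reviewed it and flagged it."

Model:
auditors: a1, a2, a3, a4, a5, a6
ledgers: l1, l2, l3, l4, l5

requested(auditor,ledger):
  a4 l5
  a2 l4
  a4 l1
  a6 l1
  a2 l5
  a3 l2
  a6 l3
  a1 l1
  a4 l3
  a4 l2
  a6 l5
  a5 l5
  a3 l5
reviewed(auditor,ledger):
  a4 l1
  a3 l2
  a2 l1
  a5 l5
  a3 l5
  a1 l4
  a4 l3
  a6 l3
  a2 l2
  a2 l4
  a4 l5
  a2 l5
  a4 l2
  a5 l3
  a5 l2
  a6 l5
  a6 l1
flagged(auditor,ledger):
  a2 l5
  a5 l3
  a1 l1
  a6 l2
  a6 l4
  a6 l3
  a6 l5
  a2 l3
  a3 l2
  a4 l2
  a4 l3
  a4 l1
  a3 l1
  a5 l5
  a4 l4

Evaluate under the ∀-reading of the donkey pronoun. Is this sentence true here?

False

"it" takes "a ledger" as antecedent — a donkey pronoun bound across the clause boundary.
Strong reading: for every (a,l) with requested(a,l), reviewed(a,l) ∧ flagged(a,l).
Restrictor pairs: (a1,l1) ✗  (a2,l4) ✗  (a2,l5) ✓  (a3,l2) ✓  (a3,l5) ✗  (a4,l1) ✓  (a4,l2) ✓  (a4,l3) ✓  (a4,l5) ✗  (a5,l5) ✓  (a6,l1) ✗  (a6,l3) ✓  (a6,l5) ✓
Counterexample: (a1,l1) is in requested but fails the scope.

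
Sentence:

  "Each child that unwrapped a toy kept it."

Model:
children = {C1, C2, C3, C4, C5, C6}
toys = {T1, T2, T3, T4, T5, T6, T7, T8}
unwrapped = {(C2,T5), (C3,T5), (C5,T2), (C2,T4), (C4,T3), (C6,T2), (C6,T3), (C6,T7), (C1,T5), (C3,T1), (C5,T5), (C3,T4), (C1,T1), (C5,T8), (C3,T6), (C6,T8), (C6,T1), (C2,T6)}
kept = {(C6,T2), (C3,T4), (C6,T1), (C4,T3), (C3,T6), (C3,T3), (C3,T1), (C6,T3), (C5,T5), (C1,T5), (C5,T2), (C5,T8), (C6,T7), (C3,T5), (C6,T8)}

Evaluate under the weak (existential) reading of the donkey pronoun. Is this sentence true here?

False

"it" takes "a toy" as antecedent — a donkey pronoun bound across the clause boundary.
Weak reading: every child c with some unwrapped-toy has at least one unwrapped-toy t such that kept(c,t).
Per child: C1:✓  C2:✗  C3:✓  C4:✓  C5:✓  C6:✓
C2 has no witness among its unwrapped-toys.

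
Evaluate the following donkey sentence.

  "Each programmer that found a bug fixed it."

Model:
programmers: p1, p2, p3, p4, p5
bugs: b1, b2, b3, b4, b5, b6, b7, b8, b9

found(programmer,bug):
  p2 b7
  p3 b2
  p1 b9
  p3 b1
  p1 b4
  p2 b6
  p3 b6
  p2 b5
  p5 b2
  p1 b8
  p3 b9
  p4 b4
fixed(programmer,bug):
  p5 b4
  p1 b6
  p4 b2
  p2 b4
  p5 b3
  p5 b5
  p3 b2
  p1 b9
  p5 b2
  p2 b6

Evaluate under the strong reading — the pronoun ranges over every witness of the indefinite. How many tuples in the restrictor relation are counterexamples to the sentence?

"it" takes "a bug" as antecedent — a donkey pronoun bound across the clause boundary.
Strong reading: for every (p,b) with found(p,b), fixed(p,b).
Restrictor pairs: (p1,b4) ✗  (p1,b8) ✗  (p1,b9) ✓  (p2,b5) ✗  (p2,b6) ✓  (p2,b7) ✗  (p3,b1) ✗  (p3,b2) ✓  (p3,b6) ✗  (p3,b9) ✗  (p4,b4) ✗  (p5,b2) ✓
Counterexamples (restrictor pairs failing the scope): 8.

8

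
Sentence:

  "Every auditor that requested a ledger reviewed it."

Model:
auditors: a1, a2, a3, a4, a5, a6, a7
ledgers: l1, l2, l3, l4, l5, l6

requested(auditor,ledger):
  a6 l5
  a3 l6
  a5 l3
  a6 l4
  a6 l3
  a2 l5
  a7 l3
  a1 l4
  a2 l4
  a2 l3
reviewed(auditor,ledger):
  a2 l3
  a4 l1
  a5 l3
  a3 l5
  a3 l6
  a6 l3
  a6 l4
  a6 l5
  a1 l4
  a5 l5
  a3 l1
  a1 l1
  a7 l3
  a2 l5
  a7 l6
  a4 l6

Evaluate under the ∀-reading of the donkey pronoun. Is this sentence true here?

"it" takes "a ledger" as antecedent — a donkey pronoun bound across the clause boundary.
Strong reading: for every (a,l) with requested(a,l), reviewed(a,l).
Restrictor pairs: (a1,l4) ✓  (a2,l3) ✓  (a2,l4) ✗  (a2,l5) ✓  (a3,l6) ✓  (a5,l3) ✓  (a6,l3) ✓  (a6,l4) ✓  (a6,l5) ✓  (a7,l3) ✓
Counterexample: (a2,l4) is in requested but fails the scope.

False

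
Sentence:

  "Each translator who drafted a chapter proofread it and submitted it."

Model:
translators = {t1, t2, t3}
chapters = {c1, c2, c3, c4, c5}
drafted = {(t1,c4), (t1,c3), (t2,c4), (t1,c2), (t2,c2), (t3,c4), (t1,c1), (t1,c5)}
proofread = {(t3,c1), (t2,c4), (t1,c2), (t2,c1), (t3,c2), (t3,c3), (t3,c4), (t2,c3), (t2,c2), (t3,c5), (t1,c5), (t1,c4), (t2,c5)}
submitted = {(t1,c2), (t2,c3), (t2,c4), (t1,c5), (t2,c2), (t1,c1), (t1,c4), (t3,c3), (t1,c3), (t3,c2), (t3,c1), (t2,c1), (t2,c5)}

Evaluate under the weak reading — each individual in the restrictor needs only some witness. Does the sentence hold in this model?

"it" takes "a chapter" as antecedent — a donkey pronoun bound across the clause boundary.
Weak reading: every translator t with some drafted-chapter has at least one drafted-chapter c such that proofread(t,c) ∧ submitted(t,c).
Per translator: t1:✓  t2:✓  t3:✗
t3 has no witness among its drafted-chapters.

False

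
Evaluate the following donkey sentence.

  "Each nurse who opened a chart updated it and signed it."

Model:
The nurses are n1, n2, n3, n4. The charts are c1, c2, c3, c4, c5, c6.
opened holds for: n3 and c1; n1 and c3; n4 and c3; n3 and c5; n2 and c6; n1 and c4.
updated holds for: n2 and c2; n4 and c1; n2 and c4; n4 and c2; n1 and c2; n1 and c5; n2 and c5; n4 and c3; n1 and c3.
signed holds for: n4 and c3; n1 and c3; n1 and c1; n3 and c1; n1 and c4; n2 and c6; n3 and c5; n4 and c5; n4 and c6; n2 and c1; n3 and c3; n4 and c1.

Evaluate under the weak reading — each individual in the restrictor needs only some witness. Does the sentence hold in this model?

False

"it" takes "a chart" as antecedent — a donkey pronoun bound across the clause boundary.
Weak reading: every nurse n with some opened-chart has at least one opened-chart c such that updated(n,c) ∧ signed(n,c).
Per nurse: n1:✓  n2:✗  n3:✗  n4:✓
n2 has no witness among its opened-charts.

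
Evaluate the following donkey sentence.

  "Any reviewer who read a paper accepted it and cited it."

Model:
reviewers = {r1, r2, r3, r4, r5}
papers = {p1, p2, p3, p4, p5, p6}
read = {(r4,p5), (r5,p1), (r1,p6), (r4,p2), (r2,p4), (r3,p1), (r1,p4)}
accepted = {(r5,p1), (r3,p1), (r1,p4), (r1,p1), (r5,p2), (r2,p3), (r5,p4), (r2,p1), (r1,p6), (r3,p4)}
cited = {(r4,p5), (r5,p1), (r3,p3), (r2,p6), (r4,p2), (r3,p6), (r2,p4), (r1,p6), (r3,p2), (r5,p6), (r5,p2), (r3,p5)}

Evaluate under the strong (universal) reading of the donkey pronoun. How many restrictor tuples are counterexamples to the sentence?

5

"it" takes "a paper" as antecedent — a donkey pronoun bound across the clause boundary.
Strong reading: for every (r,p) with read(r,p), accepted(r,p) ∧ cited(r,p).
Restrictor pairs: (r1,p4) ✗  (r1,p6) ✓  (r2,p4) ✗  (r3,p1) ✗  (r4,p2) ✗  (r4,p5) ✗  (r5,p1) ✓
Counterexamples (restrictor pairs failing the scope): 5.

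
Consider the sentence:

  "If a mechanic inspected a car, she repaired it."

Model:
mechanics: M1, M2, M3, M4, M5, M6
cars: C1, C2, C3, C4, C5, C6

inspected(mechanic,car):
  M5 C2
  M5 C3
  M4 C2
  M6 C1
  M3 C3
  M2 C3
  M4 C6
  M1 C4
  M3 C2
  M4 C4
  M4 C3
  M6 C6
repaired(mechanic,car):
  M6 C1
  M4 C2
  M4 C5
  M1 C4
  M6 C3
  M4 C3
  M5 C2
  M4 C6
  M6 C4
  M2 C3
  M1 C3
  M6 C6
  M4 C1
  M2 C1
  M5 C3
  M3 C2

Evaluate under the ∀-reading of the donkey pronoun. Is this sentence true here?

"it" takes "a car" as antecedent — a donkey pronoun bound across the clause boundary.
Strong reading: for every (m,c) with inspected(m,c), repaired(m,c).
Restrictor pairs: (M1,C4) ✓  (M2,C3) ✓  (M3,C2) ✓  (M3,C3) ✗  (M4,C2) ✓  (M4,C3) ✓  (M4,C4) ✗  (M4,C6) ✓  (M5,C2) ✓  (M5,C3) ✓  (M6,C1) ✓  (M6,C6) ✓
Counterexample: (M3,C3) is in inspected but fails the scope.

False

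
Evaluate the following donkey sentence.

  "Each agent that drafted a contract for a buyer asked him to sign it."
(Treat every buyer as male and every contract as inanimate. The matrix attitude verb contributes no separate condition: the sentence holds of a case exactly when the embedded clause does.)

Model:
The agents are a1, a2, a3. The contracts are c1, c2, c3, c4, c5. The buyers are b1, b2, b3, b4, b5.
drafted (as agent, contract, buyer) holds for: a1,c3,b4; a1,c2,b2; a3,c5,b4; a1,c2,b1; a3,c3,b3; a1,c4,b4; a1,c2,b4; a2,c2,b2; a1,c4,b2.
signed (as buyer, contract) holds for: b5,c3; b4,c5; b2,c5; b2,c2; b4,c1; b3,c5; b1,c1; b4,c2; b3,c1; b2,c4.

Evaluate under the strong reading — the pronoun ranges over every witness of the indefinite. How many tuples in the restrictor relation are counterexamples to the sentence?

"him" takes "a buyer" as antecedent and "it" takes "a contract"; both are donkey pronouns co-varying with the restrictor.
Strong reading: for every (a,c,b) with drafted(a,c,b), signed(b,c).
Restrictor triples: (a1,c2,b1)→signed(b1,c2) ✗  (a1,c2,b2)→signed(b2,c2) ✓  (a1,c2,b4)→signed(b4,c2) ✓  (a1,c3,b4)→signed(b4,c3) ✗  (a1,c4,b2)→signed(b2,c4) ✓  (a1,c4,b4)→signed(b4,c4) ✗  (a2,c2,b2)→signed(b2,c2) ✓  (a3,c3,b3)→signed(b3,c3) ✗  (a3,c5,b4)→signed(b4,c5) ✓
Counterexamples (restrictor triples failing the scope): 4.

4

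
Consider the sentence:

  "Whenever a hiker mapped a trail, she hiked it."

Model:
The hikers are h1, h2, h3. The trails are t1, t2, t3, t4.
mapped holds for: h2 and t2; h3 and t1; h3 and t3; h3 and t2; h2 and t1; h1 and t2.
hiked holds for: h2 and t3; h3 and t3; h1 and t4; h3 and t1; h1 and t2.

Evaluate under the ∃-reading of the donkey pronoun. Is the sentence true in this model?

False

"it" takes "a trail" as antecedent — a donkey pronoun bound across the clause boundary.
Weak reading: every hiker h with some mapped-trail has at least one mapped-trail t such that hiked(h,t).
Per hiker: h1:✓  h2:✗  h3:✓
h2 has no witness among its mapped-trails.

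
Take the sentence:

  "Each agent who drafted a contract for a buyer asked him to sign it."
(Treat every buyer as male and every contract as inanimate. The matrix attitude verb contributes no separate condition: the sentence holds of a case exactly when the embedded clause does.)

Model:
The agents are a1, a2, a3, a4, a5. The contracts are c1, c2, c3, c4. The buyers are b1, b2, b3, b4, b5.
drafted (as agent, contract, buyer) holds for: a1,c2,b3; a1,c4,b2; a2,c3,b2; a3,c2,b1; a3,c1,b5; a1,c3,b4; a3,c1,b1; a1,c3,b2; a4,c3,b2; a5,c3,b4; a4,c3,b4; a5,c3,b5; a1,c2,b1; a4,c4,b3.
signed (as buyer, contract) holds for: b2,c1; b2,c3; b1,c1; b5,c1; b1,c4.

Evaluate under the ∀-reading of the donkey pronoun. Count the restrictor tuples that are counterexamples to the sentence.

9

"him" takes "a buyer" as antecedent and "it" takes "a contract"; both are donkey pronouns co-varying with the restrictor.
Strong reading: for every (a,c,b) with drafted(a,c,b), signed(b,c).
Restrictor triples: (a1,c2,b1)→signed(b1,c2) ✗  (a1,c2,b3)→signed(b3,c2) ✗  (a1,c3,b2)→signed(b2,c3) ✓  (a1,c3,b4)→signed(b4,c3) ✗  (a1,c4,b2)→signed(b2,c4) ✗  (a2,c3,b2)→signed(b2,c3) ✓  (a3,c1,b1)→signed(b1,c1) ✓  (a3,c1,b5)→signed(b5,c1) ✓  (a3,c2,b1)→signed(b1,c2) ✗  (a4,c3,b2)→signed(b2,c3) ✓  (a4,c3,b4)→signed(b4,c3) ✗  (a4,c4,b3)→signed(b3,c4) ✗  (a5,c3,b4)→signed(b4,c3) ✗  (a5,c3,b5)→signed(b5,c3) ✗
Counterexamples (restrictor triples failing the scope): 9.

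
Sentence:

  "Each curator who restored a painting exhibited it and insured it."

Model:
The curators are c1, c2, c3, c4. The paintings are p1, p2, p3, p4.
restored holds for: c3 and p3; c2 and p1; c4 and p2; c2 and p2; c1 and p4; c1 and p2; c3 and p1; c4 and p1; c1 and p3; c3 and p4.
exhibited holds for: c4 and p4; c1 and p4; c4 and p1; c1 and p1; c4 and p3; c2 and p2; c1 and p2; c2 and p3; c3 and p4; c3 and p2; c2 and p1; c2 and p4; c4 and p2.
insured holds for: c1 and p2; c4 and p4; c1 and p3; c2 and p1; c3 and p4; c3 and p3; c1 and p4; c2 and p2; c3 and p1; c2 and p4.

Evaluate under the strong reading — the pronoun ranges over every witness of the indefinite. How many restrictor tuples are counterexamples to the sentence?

"it" takes "a painting" as antecedent — a donkey pronoun bound across the clause boundary.
Strong reading: for every (c,p) with restored(c,p), exhibited(c,p) ∧ insured(c,p).
Restrictor pairs: (c1,p2) ✓  (c1,p3) ✗  (c1,p4) ✓  (c2,p1) ✓  (c2,p2) ✓  (c3,p1) ✗  (c3,p3) ✗  (c3,p4) ✓  (c4,p1) ✗  (c4,p2) ✗
Counterexamples (restrictor pairs failing the scope): 5.

5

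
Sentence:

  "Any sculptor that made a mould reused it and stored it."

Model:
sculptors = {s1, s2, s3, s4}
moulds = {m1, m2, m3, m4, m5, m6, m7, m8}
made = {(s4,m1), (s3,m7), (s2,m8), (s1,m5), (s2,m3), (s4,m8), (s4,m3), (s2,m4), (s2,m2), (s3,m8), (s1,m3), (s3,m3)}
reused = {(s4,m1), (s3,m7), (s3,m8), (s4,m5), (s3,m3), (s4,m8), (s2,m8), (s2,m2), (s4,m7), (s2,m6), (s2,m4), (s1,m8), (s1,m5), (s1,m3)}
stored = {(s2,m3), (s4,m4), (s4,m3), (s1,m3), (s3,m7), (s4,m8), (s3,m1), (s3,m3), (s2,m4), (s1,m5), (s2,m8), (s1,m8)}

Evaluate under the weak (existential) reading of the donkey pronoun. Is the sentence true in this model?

"it" takes "a mould" as antecedent — a donkey pronoun bound across the clause boundary.
Weak reading: every sculptor s with some made-mould has at least one made-mould m such that reused(s,m) ∧ stored(s,m).
Per sculptor: s1:✓  s2:✓  s3:✓  s4:✓
Every sculptor in the restrictor has a witness.

True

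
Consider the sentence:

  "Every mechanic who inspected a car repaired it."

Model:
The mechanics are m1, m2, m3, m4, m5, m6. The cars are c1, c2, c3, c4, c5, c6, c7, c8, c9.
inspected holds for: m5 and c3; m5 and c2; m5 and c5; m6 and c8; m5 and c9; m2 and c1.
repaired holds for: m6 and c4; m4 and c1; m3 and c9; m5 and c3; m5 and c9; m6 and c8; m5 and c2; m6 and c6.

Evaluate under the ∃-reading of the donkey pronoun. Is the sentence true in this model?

"it" takes "a car" as antecedent — a donkey pronoun bound across the clause boundary.
Weak reading: every mechanic m with some inspected-car has at least one inspected-car c such that repaired(m,c).
Per mechanic: m2:✗  m5:✓  m6:✓
m2 has no witness among its inspected-cars.

False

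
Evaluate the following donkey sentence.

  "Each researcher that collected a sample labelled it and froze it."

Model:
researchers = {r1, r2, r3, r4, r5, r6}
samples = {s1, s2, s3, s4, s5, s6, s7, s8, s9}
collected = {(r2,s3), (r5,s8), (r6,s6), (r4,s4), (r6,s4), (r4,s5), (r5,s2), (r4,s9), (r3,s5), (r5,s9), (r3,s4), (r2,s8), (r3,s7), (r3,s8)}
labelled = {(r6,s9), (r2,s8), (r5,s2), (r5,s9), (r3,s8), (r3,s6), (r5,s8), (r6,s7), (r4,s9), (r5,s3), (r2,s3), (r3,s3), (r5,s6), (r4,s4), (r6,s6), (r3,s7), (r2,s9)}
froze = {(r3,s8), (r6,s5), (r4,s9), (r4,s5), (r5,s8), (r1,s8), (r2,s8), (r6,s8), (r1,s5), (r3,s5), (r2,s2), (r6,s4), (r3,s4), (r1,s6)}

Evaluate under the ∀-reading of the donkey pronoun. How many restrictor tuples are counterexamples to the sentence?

10

"it" takes "a sample" as antecedent — a donkey pronoun bound across the clause boundary.
Strong reading: for every (r,s) with collected(r,s), labelled(r,s) ∧ froze(r,s).
Restrictor pairs: (r2,s3) ✗  (r2,s8) ✓  (r3,s4) ✗  (r3,s5) ✗  (r3,s7) ✗  (r3,s8) ✓  (r4,s4) ✗  (r4,s5) ✗  (r4,s9) ✓  (r5,s2) ✗  (r5,s8) ✓  (r5,s9) ✗  (r6,s4) ✗  (r6,s6) ✗
Counterexamples (restrictor pairs failing the scope): 10.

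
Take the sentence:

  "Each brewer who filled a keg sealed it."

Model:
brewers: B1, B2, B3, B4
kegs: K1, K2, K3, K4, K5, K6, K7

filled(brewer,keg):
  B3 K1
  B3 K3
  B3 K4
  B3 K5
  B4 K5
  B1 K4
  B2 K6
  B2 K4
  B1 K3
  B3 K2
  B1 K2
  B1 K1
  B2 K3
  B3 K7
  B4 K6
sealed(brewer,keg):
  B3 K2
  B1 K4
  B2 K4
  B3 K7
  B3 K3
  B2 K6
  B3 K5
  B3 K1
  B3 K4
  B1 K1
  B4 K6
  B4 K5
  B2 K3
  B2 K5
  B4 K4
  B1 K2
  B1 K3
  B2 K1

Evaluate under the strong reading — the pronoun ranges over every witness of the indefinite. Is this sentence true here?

True

"it" takes "a keg" as antecedent — a donkey pronoun bound across the clause boundary.
Strong reading: for every (b,k) with filled(b,k), sealed(b,k).
Restrictor pairs: (B1,K1) ✓  (B1,K2) ✓  (B1,K3) ✓  (B1,K4) ✓  (B2,K3) ✓  (B2,K4) ✓  (B2,K6) ✓  (B3,K1) ✓  (B3,K2) ✓  (B3,K3) ✓  (B3,K4) ✓  (B3,K5) ✓  (B3,K7) ✓  (B4,K5) ✓  (B4,K6) ✓
Every restrictor pair satisfies the scope.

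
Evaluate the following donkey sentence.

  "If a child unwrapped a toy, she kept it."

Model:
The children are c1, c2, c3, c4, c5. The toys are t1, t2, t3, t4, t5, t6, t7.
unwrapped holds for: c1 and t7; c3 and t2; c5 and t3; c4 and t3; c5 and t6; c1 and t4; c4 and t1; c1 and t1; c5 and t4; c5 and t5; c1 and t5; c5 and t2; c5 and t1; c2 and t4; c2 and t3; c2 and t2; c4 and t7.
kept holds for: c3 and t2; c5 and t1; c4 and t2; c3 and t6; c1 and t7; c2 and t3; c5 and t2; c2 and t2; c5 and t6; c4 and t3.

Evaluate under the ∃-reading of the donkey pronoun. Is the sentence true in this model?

"it" takes "a toy" as antecedent — a donkey pronoun bound across the clause boundary.
Weak reading: every child c with some unwrapped-toy has at least one unwrapped-toy t such that kept(c,t).
Per child: c1:✓  c2:✓  c3:✓  c4:✓  c5:✓
Every child in the restrictor has a witness.

True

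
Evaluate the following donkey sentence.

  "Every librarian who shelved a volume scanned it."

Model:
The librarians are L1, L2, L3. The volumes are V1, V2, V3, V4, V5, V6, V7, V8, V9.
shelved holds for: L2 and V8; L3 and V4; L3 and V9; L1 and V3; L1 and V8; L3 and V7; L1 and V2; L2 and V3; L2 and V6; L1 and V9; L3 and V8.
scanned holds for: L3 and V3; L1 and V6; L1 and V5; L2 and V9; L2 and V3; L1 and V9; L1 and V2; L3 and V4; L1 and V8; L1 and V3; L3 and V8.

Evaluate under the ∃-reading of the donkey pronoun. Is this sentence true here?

"it" takes "a volume" as antecedent — a donkey pronoun bound across the clause boundary.
Weak reading: every librarian l with some shelved-volume has at least one shelved-volume v such that scanned(l,v).
Per librarian: L1:✓  L2:✓  L3:✓
Every librarian in the restrictor has a witness.

True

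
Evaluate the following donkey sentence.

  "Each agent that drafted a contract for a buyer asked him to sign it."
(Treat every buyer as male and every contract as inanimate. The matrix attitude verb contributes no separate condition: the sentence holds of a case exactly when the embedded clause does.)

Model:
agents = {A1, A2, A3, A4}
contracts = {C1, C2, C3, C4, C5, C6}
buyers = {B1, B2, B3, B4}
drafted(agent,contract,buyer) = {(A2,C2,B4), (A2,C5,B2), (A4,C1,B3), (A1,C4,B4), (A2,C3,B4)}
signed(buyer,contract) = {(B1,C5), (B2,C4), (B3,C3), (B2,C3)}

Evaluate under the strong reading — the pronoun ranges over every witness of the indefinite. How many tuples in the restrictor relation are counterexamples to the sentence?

5

"him" takes "a buyer" as antecedent and "it" takes "a contract"; both are donkey pronouns co-varying with the restrictor.
Strong reading: for every (a,c,b) with drafted(a,c,b), signed(b,c).
Restrictor triples: (A1,C4,B4)→signed(B4,C4) ✗  (A2,C2,B4)→signed(B4,C2) ✗  (A2,C3,B4)→signed(B4,C3) ✗  (A2,C5,B2)→signed(B2,C5) ✗  (A4,C1,B3)→signed(B3,C1) ✗
Counterexamples (restrictor triples failing the scope): 5.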